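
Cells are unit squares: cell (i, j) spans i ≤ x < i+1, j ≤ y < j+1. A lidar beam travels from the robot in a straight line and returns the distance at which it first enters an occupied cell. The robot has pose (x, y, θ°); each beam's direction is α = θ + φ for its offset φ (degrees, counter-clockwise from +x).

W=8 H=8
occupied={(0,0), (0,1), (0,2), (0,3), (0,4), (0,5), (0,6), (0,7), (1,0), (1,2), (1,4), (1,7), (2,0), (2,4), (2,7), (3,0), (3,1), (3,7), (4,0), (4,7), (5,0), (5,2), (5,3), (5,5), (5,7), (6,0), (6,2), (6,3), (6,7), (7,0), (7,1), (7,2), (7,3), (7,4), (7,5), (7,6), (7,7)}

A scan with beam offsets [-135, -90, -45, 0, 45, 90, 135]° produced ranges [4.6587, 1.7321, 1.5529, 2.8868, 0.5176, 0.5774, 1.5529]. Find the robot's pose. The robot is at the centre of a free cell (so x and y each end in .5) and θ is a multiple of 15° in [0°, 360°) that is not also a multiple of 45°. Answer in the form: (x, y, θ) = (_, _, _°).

The pose lattice has 27·16 = 432 candidates. Test each by forward raycasting.
  (5.5, 1.5, 285°): beam 1 = 5.0000 ≠ 4.6587 ✗
  (6.5, 1.5, 345°): beam 1 = 1.0000 ≠ 4.6587 ✗
  (4.5, 2.5, 300°): beam 1 = 3.6235 ≠ 4.6587 ✗
  (2.5, 2.5, 345°): beam 1 = 0.5774 ≠ 4.6587 ✗
  …
  (3.5, 2.5, 210°): r_1=4.6587, r_2=1.7321, r_3=1.5529, r_4=2.8868, r_5=0.5176, r_6=0.5774, r_7=1.5529 — all match ✓
Only this pose fits every beam.

(x, y, θ) = (3.5, 2.5, 210°)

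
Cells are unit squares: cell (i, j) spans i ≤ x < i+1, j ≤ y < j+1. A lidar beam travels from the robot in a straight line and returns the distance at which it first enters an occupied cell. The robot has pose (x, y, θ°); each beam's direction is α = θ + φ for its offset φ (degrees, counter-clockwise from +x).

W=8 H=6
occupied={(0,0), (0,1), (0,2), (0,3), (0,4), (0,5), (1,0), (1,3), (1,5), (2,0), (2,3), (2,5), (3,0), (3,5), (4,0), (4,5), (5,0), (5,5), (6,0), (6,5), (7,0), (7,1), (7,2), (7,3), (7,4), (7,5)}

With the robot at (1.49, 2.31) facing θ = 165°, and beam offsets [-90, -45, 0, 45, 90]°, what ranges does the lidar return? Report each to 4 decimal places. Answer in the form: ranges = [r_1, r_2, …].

beam 1: φ=-90°, α=75°
  dir = (cos 75°, sin 75°) = (0.2588, 0.9659); from cell (1,2)
  next x-line at t=1.9705, next y-line at t=0.7143; Δt_x=3.8637, Δt_y=1.0353
    y: enter (1,3) at t=0.7143 ← occupied
  → r_1 = 0.7143
beam 2: φ=-45°, α=120°
  dir = (cos 120°, sin 120°) = (-0.5000, 0.8660); from cell (1,2)
  next x-line at t=0.9800, next y-line at t=0.7967; Δt_x=2.0000, Δt_y=1.1547
    y: enter (1,3) at t=0.7967 ← occupied
  → r_2 = 0.7967
beam 3: φ=0°, α=165°
  dir = (cos 165°, sin 165°) = (-0.9659, 0.2588); from cell (1,2)
  next x-line at t=0.5073, next y-line at t=2.6660; Δt_x=1.0353, Δt_y=3.8637
    x: enter (0,2) at t=0.5073 ← occupied
  → r_3 = 0.5073
beam 4: φ=45°, α=210°
  dir = (cos 210°, sin 210°) = (-0.8660, -0.5000); from cell (1,2)
  next x-line at t=0.5658, next y-line at t=0.6200; Δt_x=1.1547, Δt_y=2.0000
    x: enter (0,2) at t=0.5658 ← occupied
  → r_4 = 0.5658
beam 5: φ=90°, α=255°
  dir = (cos 255°, sin 255°) = (-0.2588, -0.9659); from cell (1,2)
  next x-line at t=1.8932, next y-line at t=0.3209; Δt_x=3.8637, Δt_y=1.0353
    y: enter (1,1) at t=0.3209
    y: enter (1,0) at t=1.3562 ← occupied
  → r_5 = 1.3562

ranges = [0.7143, 0.7967, 0.5073, 0.5658, 1.3562]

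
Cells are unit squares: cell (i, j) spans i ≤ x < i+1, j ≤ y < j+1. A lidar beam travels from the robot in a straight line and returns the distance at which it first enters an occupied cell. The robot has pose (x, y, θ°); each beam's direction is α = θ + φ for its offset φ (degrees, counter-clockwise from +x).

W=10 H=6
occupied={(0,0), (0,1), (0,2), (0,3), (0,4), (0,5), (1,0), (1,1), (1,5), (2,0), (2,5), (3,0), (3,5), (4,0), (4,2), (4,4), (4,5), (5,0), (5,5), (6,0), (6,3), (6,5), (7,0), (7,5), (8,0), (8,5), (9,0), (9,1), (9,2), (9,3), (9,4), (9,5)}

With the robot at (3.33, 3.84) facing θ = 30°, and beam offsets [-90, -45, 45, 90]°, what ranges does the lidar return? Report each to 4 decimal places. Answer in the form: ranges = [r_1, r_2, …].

ranges = [1.3400, 2.7642, 1.2009, 1.3395]

beam 1: φ=-90°, α=300°
  d=(0.5000,-0.8660)  start (3,3)  tX=1.3400 tY=0.9699  stride 1/|dx|=2.0000 1/|dy|=1.1547
    cross y-line → (3,2), t=0.9699
    cross x-line → (4,2), t=1.3400 (wall)
  → r_1 = 1.3400
beam 2: φ=-45°, α=345°
  d=(0.9659,-0.2588)  start (3,3)  tX=0.6936 tY=3.2455  stride 1/|dx|=1.0353 1/|dy|=3.8637
    cross x-line → (4,3), t=0.6936
    cross x-line → (5,3), t=1.7289
    cross x-line → (6,3), t=2.7642 (wall)
  → r_2 = 2.7642
beam 3: φ=45°, α=75°
  d=(0.2588,0.9659)  start (3,3)  tX=2.5887 tY=0.1656  stride 1/|dx|=3.8637 1/|dy|=1.0353
    cross y-line → (3,4), t=0.1656
    cross y-line → (3,5), t=1.2009 (wall)
  → r_3 = 1.2009
beam 4: φ=90°, α=120°
  d=(-0.5000,0.8660)  start (3,3)  tX=0.6600 tY=0.1848  stride 1/|dx|=2.0000 1/|dy|=1.1547
    cross y-line → (3,4), t=0.1848
    cross x-line → (2,4), t=0.6600
    cross y-line → (2,5), t=1.3395 (wall)
  → r_4 = 1.3395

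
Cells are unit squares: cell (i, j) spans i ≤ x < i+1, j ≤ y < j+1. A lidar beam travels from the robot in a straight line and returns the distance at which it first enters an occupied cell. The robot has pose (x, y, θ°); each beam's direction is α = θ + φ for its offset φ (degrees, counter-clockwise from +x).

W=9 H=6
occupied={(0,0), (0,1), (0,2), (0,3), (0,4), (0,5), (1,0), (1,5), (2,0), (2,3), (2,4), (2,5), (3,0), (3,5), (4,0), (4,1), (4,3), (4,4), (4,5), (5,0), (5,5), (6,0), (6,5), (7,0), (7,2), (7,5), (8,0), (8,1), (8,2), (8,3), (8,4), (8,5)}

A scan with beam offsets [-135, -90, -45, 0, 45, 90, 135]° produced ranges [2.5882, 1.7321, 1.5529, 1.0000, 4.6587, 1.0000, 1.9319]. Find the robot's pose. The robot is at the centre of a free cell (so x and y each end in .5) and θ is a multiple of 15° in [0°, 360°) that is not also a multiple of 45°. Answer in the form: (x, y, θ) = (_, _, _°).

Candidates: 22 free-cell centres × 16 headings = 352 poses. Raycast each; keep the one whose scan matches to 4 dp.
  (3.5, 2.5, 240°): beam 1 = 1.9319 ≠ 2.5882 ✗
  (1.5, 2.5, 75°): beam 1 = 1.7321 ≠ 2.5882 ✗
  (3.5, 4.5, 165°): beam 1 = 0.5774 ≠ 2.5882 ✗
  (5.5, 2.5, 210°): beam 2 = 1.0000 ≠ 1.7321 ✗
  (1.5, 2.5, 60°): beam 1 = 1.5529 ≠ 2.5882 ✗
  …
  (3.5, 2.5, 330°): r_1=2.5882, r_2=1.7321, r_3=1.5529, r_4=1.0000, r_5=4.6587, r_6=1.0000, r_7=1.9319 — all match ✓
Unique over the lattice → pose = (3.5, 2.5, 330°).

(x, y, θ) = (3.5, 2.5, 330°)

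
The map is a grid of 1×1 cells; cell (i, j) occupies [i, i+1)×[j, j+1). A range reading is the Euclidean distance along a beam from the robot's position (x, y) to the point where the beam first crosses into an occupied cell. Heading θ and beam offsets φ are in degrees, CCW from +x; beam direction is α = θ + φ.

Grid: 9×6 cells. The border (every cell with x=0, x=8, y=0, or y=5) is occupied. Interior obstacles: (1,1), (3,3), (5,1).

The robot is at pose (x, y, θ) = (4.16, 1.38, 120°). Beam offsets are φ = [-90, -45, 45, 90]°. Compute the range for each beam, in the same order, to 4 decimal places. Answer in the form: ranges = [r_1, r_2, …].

ranges = [0.9699, 3.7477, 2.2362, 0.7600]

beam 1: φ=-90°, α=30°
  dir = (cos 30°, sin 30°) = (0.8660, 0.5000); from cell (4,1)
  next x-line at t=0.9699, next y-line at t=1.2400; Δt_x=1.1547, Δt_y=2.0000
    x: enter (5,1) at t=0.9699 ← occupied
  → r_1 = 0.9699
beam 2: φ=-45°, α=75°
  dir = (cos 75°, sin 75°) = (0.2588, 0.9659); from cell (4,1)
  next x-line at t=3.2455, next y-line at t=0.6419; Δt_x=3.8637, Δt_y=1.0353
    y: enter (4,2) at t=0.6419
    y: enter (4,3) at t=1.6771
    y: enter (4,4) at t=2.7124
    x: enter (5,4) at t=3.2455
    y: enter (5,5) at t=3.7477 ← occupied
  → r_2 = 3.7477
beam 3: φ=45°, α=165°
  dir = (cos 165°, sin 165°) = (-0.9659, 0.2588); from cell (4,1)
  next x-line at t=0.1656, next y-line at t=2.3955; Δt_x=1.0353, Δt_y=3.8637
    x: enter (3,1) at t=0.1656
    x: enter (2,1) at t=1.2009
    x: enter (1,1) at t=2.2362 ← occupied
  → r_3 = 2.2362
beam 4: φ=90°, α=210°
  dir = (cos 210°, sin 210°) = (-0.8660, -0.5000); from cell (4,1)
  next x-line at t=0.1848, next y-line at t=0.7600; Δt_x=1.1547, Δt_y=2.0000
    x: enter (3,1) at t=0.1848
    y: enter (3,0) at t=0.7600 ← occupied
  → r_4 = 0.7600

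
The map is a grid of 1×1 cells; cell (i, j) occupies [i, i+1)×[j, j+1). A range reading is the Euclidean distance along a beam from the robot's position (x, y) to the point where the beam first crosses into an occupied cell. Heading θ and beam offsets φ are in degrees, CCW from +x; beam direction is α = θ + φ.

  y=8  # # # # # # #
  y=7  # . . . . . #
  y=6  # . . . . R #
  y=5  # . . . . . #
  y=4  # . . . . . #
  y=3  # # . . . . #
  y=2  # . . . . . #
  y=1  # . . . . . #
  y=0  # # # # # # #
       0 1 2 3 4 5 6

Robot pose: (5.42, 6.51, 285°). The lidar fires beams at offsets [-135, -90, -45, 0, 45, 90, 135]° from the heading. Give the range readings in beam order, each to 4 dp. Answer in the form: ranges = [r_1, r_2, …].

beam 1: φ=-135°, α=150°
  d=(-0.8660,0.5000)  start (5,6)  tX=0.4850 tY=0.9800  stride 1/|dx|=1.1547 1/|dy|=2.0000
    cross x-line → (4,6), t=0.4850
    cross y-line → (4,7), t=0.9800
    cross x-line → (3,7), t=1.6397
    cross x-line → (2,7), t=2.7944
    cross y-line → (2,8), t=2.9800 (wall)
  → r_1 = 2.9800
beam 2: φ=-90°, α=195°
  d=(-0.9659,-0.2588)  start (5,6)  tX=0.4348 tY=1.9705  stride 1/|dx|=1.0353 1/|dy|=3.8637
    cross x-line → (4,6), t=0.4348
    cross x-line → (3,6), t=1.4701
    cross y-line → (3,5), t=1.9705
    cross x-line → (2,5), t=2.5054
    cross x-line → (1,5), t=3.5406
    cross x-line → (0,5), t=4.5759 (wall)
  → r_2 = 4.5759
beam 3: φ=-45°, α=240°
  d=(-0.5000,-0.8660)  start (5,6)  tX=0.8400 tY=0.5889  stride 1/|dx|=2.0000 1/|dy|=1.1547
    cross y-line → (5,5), t=0.5889
    cross x-line → (4,5), t=0.8400
    cross y-line → (4,4), t=1.7436
    cross x-line → (3,4), t=2.8400
    cross y-line → (3,3), t=2.8983
    cross y-line → (3,2), t=4.0530
    cross x-line → (2,2), t=4.8400
    cross y-line → (2,1), t=5.2077
    cross y-line → (2,0), t=6.3624 (wall)
  → r_3 = 6.3624
beam 4: φ=0°, α=285°
  d=(0.2588,-0.9659)  start (5,6)  tX=2.2409 tY=0.5280  stride 1/|dx|=3.8637 1/|dy|=1.0353
    cross y-line → (5,5), t=0.5280
    cross y-line → (5,4), t=1.5633
    cross x-line → (6,4), t=2.2409 (wall)
  → r_4 = 2.2409
beam 5: φ=45°, α=330°
  d=(0.8660,-0.5000)  start (5,6)  tX=0.6697 tY=1.0200  stride 1/|dx|=1.1547 1/|dy|=2.0000
    cross x-line → (6,6), t=0.6697 (wall)
  → r_5 = 0.6697
beam 6: φ=90°, α=15°
  d=(0.9659,0.2588)  start (5,6)  tX=0.6005 tY=1.8932  stride 1/|dx|=1.0353 1/|dy|=3.8637
    cross x-line → (6,6), t=0.6005 (wall)
  → r_6 = 0.6005
beam 7: φ=135°, α=60°
  d=(0.5000,0.8660)  start (5,6)  tX=1.1600 tY=0.5658  stride 1/|dx|=2.0000 1/|dy|=1.1547
    cross y-line → (5,7), t=0.5658
    cross x-line → (6,7), t=1.1600 (wall)
  → r_7 = 1.1600

ranges = [2.9800, 4.5759, 6.3624, 2.2409, 0.6697, 0.6005, 1.1600]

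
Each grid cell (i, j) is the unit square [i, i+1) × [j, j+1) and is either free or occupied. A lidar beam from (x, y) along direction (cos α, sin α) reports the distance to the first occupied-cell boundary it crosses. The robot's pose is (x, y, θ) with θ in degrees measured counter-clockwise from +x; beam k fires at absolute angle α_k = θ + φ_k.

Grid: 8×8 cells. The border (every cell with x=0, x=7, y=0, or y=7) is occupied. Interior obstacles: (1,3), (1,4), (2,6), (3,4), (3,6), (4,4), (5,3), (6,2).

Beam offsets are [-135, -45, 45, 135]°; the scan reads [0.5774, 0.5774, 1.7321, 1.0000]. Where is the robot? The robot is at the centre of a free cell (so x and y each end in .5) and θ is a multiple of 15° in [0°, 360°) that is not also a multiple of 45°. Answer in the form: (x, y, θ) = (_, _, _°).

Enumerate (i+0.5, j+0.5, θ) over the 28 free cells and 16 admissible headings. For each, cast all 4 beams and compare to the given ranges.
  (2.5, 3.5, 150°): beam 1 = 1.9319 ≠ 0.5774 ✗
  (1.5, 6.5, 300°): beam 1 = 0.5176 ≠ 0.5774 ✗
  (1.5, 1.5, 15°): beam 2 = 1.0000 ≠ 0.5774 ✗
  …
  (1.5, 5.5, 285°): r_1=0.5774, r_2=0.5774, r_3=1.7321, r_4=1.0000 — all match ✓
Unique over the lattice → pose = (1.5, 5.5, 285°).

(x, y, θ) = (1.5, 5.5, 285°)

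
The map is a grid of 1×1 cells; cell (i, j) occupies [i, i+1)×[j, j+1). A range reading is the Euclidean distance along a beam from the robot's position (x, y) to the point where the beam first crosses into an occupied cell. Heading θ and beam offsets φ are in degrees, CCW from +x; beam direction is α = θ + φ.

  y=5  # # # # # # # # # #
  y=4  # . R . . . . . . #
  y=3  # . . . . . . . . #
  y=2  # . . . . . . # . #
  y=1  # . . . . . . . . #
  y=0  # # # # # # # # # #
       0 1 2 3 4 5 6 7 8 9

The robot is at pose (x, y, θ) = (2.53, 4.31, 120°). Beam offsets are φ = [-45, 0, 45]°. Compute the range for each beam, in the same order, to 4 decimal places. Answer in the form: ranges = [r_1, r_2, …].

beam 1: φ=-45°, α=75°
  direction (0.2588, 0.9659); cell (2,4); t to first gridline: x 1.8159, y 0.7143 (then +3.8637 / +1.0353)
    (2,5) via y @ 0.7143  # hit
  → r_1 = 0.7143
beam 2: φ=0°, α=120°
  direction (-0.5000, 0.8660); cell (2,4); t to first gridline: x 1.0600, y 0.7967 (then +2.0000 / +1.1547)
    (2,5) via y @ 0.7967  # hit
  → r_2 = 0.7967
beam 3: φ=45°, α=165°
  direction (-0.9659, 0.2588); cell (2,4); t to first gridline: x 0.5487, y 2.6660 (then +1.0353 / +3.8637)
    (1,4) via x @ 0.5487
    (0,4) via x @ 1.5840  # hit
  → r_3 = 1.5840

ranges = [0.7143, 0.7967, 1.5840]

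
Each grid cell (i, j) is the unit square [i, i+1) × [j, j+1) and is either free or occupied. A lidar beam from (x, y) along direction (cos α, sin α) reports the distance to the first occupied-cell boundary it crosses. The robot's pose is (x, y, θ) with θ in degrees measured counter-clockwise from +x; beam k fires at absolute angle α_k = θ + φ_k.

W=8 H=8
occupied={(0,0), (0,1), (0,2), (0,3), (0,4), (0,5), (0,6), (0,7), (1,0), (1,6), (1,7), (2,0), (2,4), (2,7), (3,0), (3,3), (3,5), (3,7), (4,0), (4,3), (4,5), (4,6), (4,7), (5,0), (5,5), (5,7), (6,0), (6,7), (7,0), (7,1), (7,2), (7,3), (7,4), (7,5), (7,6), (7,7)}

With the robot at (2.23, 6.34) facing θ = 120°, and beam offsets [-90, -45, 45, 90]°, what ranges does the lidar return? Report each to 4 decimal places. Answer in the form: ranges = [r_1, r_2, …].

beam 1: φ=-90°, α=30°
  direction (0.8660, 0.5000); cell (2,6); t to first gridline: x 0.8891, y 1.3200 (then +1.1547 / +2.0000)
    (3,6) via x @ 0.8891
    (3,7) via y @ 1.3200  # hit
  → r_1 = 1.3200
beam 2: φ=-45°, α=75°
  direction (0.2588, 0.9659); cell (2,6); t to first gridline: x 2.9751, y 0.6833 (then +3.8637 / +1.0353)
    (2,7) via y @ 0.6833  # hit
  → r_2 = 0.6833
beam 3: φ=45°, α=165°
  direction (-0.9659, 0.2588); cell (2,6); t to first gridline: x 0.2381, y 2.5500 (then +1.0353 / +3.8637)
    (1,6) via x @ 0.2381  # hit
  → r_3 = 0.2381
beam 4: φ=90°, α=210°
  direction (-0.8660, -0.5000); cell (2,6); t to first gridline: x 0.2656, y 0.6800 (then +1.1547 / +2.0000)
    (1,6) via x @ 0.2656  # hit
  → r_4 = 0.2656

ranges = [1.3200, 0.6833, 0.2381, 0.2656]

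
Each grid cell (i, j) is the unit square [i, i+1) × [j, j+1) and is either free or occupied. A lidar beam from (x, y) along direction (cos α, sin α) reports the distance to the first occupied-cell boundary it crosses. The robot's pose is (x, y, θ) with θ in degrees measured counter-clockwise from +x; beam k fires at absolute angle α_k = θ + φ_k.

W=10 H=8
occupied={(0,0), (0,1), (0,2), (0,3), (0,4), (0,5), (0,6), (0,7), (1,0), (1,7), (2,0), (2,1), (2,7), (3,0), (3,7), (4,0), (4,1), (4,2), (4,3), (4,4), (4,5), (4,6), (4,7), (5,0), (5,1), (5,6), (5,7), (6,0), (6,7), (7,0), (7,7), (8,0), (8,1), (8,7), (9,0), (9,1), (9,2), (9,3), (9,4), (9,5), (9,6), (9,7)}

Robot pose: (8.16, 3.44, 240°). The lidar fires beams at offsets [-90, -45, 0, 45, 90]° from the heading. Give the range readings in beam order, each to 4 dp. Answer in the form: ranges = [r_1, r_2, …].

ranges = [3.6489, 3.2715, 2.8175, 1.4908, 0.9699]

beam 1: φ=-90°, α=150°
  dir = (cos 150°, sin 150°) = (-0.8660, 0.5000); from cell (8,3)
  next x-line at t=0.1848, next y-line at t=1.1200; Δt_x=1.1547, Δt_y=2.0000
    x: enter (7,3) at t=0.1848
    y: enter (7,4) at t=1.1200
    x: enter (6,4) at t=1.3395
    x: enter (5,4) at t=2.4942
    y: enter (5,5) at t=3.1200
    x: enter (4,5) at t=3.6489 ← occupied
  → r_1 = 3.6489
beam 2: φ=-45°, α=195°
  dir = (cos 195°, sin 195°) = (-0.9659, -0.2588); from cell (8,3)
  next x-line at t=0.1656, next y-line at t=1.7000; Δt_x=1.0353, Δt_y=3.8637
    x: enter (7,3) at t=0.1656
    x: enter (6,3) at t=1.2009
    y: enter (6,2) at t=1.7000
    x: enter (5,2) at t=2.2362
    x: enter (4,2) at t=3.2715 ← occupied
  → r_2 = 3.2715
beam 3: φ=0°, α=240°
  dir = (cos 240°, sin 240°) = (-0.5000, -0.8660); from cell (8,3)
  next x-line at t=0.3200, next y-line at t=0.5081; Δt_x=2.0000, Δt_y=1.1547
    x: enter (7,3) at t=0.3200
    y: enter (7,2) at t=0.5081
    y: enter (7,1) at t=1.6628
    x: enter (6,1) at t=2.3200
    y: enter (6,0) at t=2.8175 ← occupied
  → r_3 = 2.8175
beam 4: φ=45°, α=285°
  dir = (cos 285°, sin 285°) = (0.2588, -0.9659); from cell (8,3)
  next x-line at t=3.2455, next y-line at t=0.4555; Δt_x=3.8637, Δt_y=1.0353
    y: enter (8,2) at t=0.4555
    y: enter (8,1) at t=1.4908 ← occupied
  → r_4 = 1.4908
beam 5: φ=90°, α=330°
  dir = (cos 330°, sin 330°) = (0.8660, -0.5000); from cell (8,3)
  next x-line at t=0.9699, next y-line at t=0.8800; Δt_x=1.1547, Δt_y=2.0000
    y: enter (8,2) at t=0.8800
    x: enter (9,2) at t=0.9699 ← occupied
  → r_5 = 0.9699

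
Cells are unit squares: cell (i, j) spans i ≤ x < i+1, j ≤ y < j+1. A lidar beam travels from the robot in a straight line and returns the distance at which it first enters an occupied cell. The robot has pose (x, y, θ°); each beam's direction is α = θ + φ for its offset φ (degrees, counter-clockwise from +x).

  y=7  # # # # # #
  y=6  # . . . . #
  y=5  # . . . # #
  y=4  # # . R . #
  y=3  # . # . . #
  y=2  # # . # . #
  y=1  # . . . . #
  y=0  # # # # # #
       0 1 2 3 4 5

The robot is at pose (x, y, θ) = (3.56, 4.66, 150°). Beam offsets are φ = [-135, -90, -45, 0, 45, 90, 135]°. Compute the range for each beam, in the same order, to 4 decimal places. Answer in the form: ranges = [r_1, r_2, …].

beam 1: φ=-135°, α=15°
  cosα=0.9659 sinα=0.2588 | (3,4) | tMaxX 0.4555 tMaxY 1.3137 | tΔX 1.0353 tΔY 3.8637
    t=0.4555 [x] (4,4)
    t=1.3137 [y] (4,5) — stop
  → r_1 = 1.3137
beam 2: φ=-90°, α=60°
  cosα=0.5000 sinα=0.8660 | (3,4) | tMaxX 0.8800 tMaxY 0.3926 | tΔX 2.0000 tΔY 1.1547
    t=0.3926 [y] (3,5)
    t=0.8800 [x] (4,5) — stop
  → r_2 = 0.8800
beam 3: φ=-45°, α=105°
  cosα=-0.2588 sinα=0.9659 | (3,4) | tMaxX 2.1637 tMaxY 0.3520 | tΔX 3.8637 tΔY 1.0353
    t=0.3520 [y] (3,5)
    t=1.3873 [y] (3,6)
    t=2.1637 [x] (2,6)
    t=2.4225 [y] (2,7) — stop
  → r_3 = 2.4225
beam 4: φ=0°, α=150°
  cosα=-0.8660 sinα=0.5000 | (3,4) | tMaxX 0.6466 tMaxY 0.6800 | tΔX 1.1547 tΔY 2.0000
    t=0.6466 [x] (2,4)
    t=0.6800 [y] (2,5)
    t=1.8013 [x] (1,5)
    t=2.6800 [y] (1,6)
    t=2.9560 [x] (0,6) — stop
  → r_4 = 2.9560
beam 5: φ=45°, α=195°
  cosα=-0.9659 sinα=-0.2588 | (3,4) | tMaxX 0.5798 tMaxY 2.5500 | tΔX 1.0353 tΔY 3.8637
    t=0.5798 [x] (2,4)
    t=1.6150 [x] (1,4) — stop
  → r_5 = 1.6150
beam 6: φ=90°, α=240°
  cosα=-0.5000 sinα=-0.8660 | (3,4) | tMaxX 1.1200 tMaxY 0.7621 | tΔX 2.0000 tΔY 1.1547
    t=0.7621 [y] (3,3)
    t=1.1200 [x] (2,3) — stop
  → r_6 = 1.1200
beam 7: φ=135°, α=285°
  cosα=0.2588 sinα=-0.9659 | (3,4) | tMaxX 1.7000 tMaxY 0.6833 | tΔX 3.8637 tΔY 1.0353
    t=0.6833 [y] (3,3)
    t=1.7000 [x] (4,3)
    t=1.7186 [y] (4,2)
    t=2.7538 [y] (4,1)
    t=3.7891 [y] (4,0) — stop
  → r_7 = 3.7891

ranges = [1.3137, 0.8800, 2.4225, 2.9560, 1.6150, 1.1200, 3.7891]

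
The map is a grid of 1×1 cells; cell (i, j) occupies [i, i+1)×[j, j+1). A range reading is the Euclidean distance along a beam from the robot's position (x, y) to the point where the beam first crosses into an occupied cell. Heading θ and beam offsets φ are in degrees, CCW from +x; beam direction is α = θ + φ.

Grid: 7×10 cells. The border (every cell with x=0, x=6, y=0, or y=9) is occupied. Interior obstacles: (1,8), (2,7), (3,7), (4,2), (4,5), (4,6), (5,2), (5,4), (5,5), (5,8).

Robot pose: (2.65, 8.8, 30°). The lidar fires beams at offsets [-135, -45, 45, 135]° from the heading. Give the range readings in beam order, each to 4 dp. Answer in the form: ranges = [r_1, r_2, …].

ranges = [0.8282, 2.4329, 0.2071, 0.6729]

beam 1: φ=-135°, α=255°
  dir = (cos 255°, sin 255°) = (-0.2588, -0.9659); from cell (2,8)
  next x-line at t=2.5114, next y-line at t=0.8282; Δt_x=3.8637, Δt_y=1.0353
    y: enter (2,7) at t=0.8282 ← occupied
  → r_1 = 0.8282
beam 2: φ=-45°, α=345°
  dir = (cos 345°, sin 345°) = (0.9659, -0.2588); from cell (2,8)
  next x-line at t=0.3623, next y-line at t=3.0910; Δt_x=1.0353, Δt_y=3.8637
    x: enter (3,8) at t=0.3623
    x: enter (4,8) at t=1.3976
    x: enter (5,8) at t=2.4329 ← occupied
  → r_2 = 2.4329
beam 3: φ=45°, α=75°
  dir = (cos 75°, sin 75°) = (0.2588, 0.9659); from cell (2,8)
  next x-line at t=1.3523, next y-line at t=0.2071; Δt_x=3.8637, Δt_y=1.0353
    y: enter (2,9) at t=0.2071 ← occupied
  → r_3 = 0.2071
beam 4: φ=135°, α=165°
  dir = (cos 165°, sin 165°) = (-0.9659, 0.2588); from cell (2,8)
  next x-line at t=0.6729, next y-line at t=0.7727; Δt_x=1.0353, Δt_y=3.8637
    x: enter (1,8) at t=0.6729 ← occupied
  → r_4 = 0.6729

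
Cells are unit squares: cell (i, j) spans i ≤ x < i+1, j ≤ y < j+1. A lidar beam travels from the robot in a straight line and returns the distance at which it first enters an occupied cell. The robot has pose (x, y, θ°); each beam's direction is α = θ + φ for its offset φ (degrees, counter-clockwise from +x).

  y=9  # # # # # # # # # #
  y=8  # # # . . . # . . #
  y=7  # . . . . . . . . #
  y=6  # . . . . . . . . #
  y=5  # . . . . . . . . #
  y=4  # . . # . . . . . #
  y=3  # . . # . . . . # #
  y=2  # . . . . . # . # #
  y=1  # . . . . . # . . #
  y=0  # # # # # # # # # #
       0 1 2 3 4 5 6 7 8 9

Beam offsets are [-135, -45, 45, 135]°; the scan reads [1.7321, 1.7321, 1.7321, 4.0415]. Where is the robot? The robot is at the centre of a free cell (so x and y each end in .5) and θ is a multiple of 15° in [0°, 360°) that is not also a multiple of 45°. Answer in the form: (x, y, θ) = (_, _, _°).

Enumerate (i+0.5, j+0.5, θ) over the 55 free cells and 16 admissible headings. For each, cast all 4 beams and compare to the given ranges.
  (6.5, 7.5, 330°): beam 1 = 5.6940 ≠ 1.7321 ✗
  (4.5, 5.5, 15°): beam 1 = 1.0000 ≠ 1.7321 ✗
  (2.5, 2.5, 285°): beam 3 = 3.0000 ≠ 1.7321 ✗
  (5.5, 3.5, 165°): beam 1 = 4.0415 ≠ 1.7321 ✗
  …
  (2.5, 6.5, 255°): r_1=1.7321, r_2=1.7321, r_3=1.7321, r_4=4.0415 — all match ✓
Unique over the lattice → pose = (2.5, 6.5, 255°).

(x, y, θ) = (2.5, 6.5, 255°)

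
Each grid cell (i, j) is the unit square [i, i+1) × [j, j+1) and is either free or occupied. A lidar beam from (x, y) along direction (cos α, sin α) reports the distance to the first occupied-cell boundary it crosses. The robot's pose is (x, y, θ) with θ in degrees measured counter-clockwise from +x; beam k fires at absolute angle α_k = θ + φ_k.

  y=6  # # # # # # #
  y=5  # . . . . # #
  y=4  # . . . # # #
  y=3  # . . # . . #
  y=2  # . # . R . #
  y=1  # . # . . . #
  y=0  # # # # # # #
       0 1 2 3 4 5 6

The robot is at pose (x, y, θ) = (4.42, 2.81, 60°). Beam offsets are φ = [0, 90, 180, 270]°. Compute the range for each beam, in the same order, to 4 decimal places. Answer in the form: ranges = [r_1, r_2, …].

ranges = [1.3741, 0.4850, 2.0900, 1.8244]

beam 1: φ=0°, α=60°
  d=(0.5000,0.8660)  start (4,2)  tX=1.1600 tY=0.2194  stride 1/|dx|=2.0000 1/|dy|=1.1547
    cross y-line → (4,3), t=0.2194
    cross x-line → (5,3), t=1.1600
    cross y-line → (5,4), t=1.3741 (wall)
  → r_1 = 1.3741
beam 2: φ=90°, α=150°
  d=(-0.8660,0.5000)  start (4,2)  tX=0.4850 tY=0.3800  stride 1/|dx|=1.1547 1/|dy|=2.0000
    cross y-line → (4,3), t=0.3800
    cross x-line → (3,3), t=0.4850 (wall)
  → r_2 = 0.4850
beam 3: φ=180°, α=240°
  d=(-0.5000,-0.8660)  start (4,2)  tX=0.8400 tY=0.9353  stride 1/|dx|=2.0000 1/|dy|=1.1547
    cross x-line → (3,2), t=0.8400
    cross y-line → (3,1), t=0.9353
    cross y-line → (3,0), t=2.0900 (wall)
  → r_3 = 2.0900
beam 4: φ=270°, α=330°
  d=(0.8660,-0.5000)  start (4,2)  tX=0.6697 tY=1.6200  stride 1/|dx|=1.1547 1/|dy|=2.0000
    cross x-line → (5,2), t=0.6697
    cross y-line → (5,1), t=1.6200
    cross x-line → (6,1), t=1.8244 (wall)
  → r_4 = 1.8244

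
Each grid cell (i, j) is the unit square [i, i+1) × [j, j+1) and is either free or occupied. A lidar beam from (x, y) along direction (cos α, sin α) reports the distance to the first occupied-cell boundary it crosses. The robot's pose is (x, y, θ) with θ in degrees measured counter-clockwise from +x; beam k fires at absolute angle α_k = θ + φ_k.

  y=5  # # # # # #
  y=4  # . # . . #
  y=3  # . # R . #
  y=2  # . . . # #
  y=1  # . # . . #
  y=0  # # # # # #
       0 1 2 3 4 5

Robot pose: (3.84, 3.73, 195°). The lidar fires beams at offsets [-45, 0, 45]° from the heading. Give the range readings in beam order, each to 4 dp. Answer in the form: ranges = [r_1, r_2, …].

beam 1: φ=-45°, α=150°
  direction (-0.8660, 0.5000); cell (3,3); t to first gridline: x 0.9699, y 0.5400 (then +1.1547 / +2.0000)
    (3,4) via y @ 0.5400
    (2,4) via x @ 0.9699  # hit
  → r_1 = 0.9699
beam 2: φ=0°, α=195°
  direction (-0.9659, -0.2588); cell (3,3); t to first gridline: x 0.8696, y 2.8205 (then +1.0353 / +3.8637)
    (2,3) via x @ 0.8696  # hit
  → r_2 = 0.8696
beam 3: φ=45°, α=240°
  direction (-0.5000, -0.8660); cell (3,3); t to first gridline: x 1.6800, y 0.8429 (then +2.0000 / +1.1547)
    (3,2) via y @ 0.8429
    (2,2) via x @ 1.6800
    (2,1) via y @ 1.9976  # hit
  → r_3 = 1.9976

ranges = [0.9699, 0.8696, 1.9976]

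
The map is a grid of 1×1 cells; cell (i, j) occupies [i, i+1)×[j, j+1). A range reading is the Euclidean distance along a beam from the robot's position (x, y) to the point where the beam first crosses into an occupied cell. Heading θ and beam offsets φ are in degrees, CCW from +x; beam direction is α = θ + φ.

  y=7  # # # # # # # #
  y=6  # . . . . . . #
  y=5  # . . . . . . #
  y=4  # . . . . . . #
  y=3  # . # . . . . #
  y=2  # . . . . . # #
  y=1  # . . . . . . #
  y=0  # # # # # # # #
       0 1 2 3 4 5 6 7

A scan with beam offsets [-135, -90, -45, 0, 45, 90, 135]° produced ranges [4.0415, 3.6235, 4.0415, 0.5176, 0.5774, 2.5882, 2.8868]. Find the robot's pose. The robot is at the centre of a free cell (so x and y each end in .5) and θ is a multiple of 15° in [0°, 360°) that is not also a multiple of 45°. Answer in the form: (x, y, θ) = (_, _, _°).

Enumerate (i+0.5, j+0.5, θ) over the 34 free cells and 16 admissible headings. For each, cast all 7 beams and compare to the given ranges.
  (5.5, 6.5, 165°): beam 1 = 1.0000 ≠ 4.0415 ✗
  (5.5, 2.5, 30°): beam 1 = 1.5529 ≠ 4.0415 ✗
  (6.5, 1.5, 195°): beam 1 = 0.5774 ≠ 4.0415 ✗
  (4.5, 6.5, 75°): beam 2 = 2.5882 ≠ 3.6235 ✗
  …
  (3.5, 3.5, 165°): r_1=4.0415, r_2=3.6235, r_3=4.0415, r_4=0.5176, r_5=0.5774, r_6=2.5882, r_7=2.8868 — all match ✓
No second candidate reproduces the full scan.

(x, y, θ) = (3.5, 3.5, 165°)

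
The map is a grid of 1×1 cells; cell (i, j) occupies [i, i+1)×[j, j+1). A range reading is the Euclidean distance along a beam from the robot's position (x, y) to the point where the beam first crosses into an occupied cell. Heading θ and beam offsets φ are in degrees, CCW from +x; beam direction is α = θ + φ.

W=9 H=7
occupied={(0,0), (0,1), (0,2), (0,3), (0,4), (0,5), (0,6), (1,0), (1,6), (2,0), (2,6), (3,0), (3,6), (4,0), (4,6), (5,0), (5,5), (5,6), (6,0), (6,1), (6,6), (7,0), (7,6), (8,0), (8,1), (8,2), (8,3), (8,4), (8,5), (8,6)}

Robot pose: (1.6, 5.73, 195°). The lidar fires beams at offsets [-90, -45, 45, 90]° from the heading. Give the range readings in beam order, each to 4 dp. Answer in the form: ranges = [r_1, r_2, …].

beam 1: φ=-90°, α=105°
  d=(-0.2588,0.9659)  start (1,5)  tX=2.3182 tY=0.2795  stride 1/|dx|=3.8637 1/|dy|=1.0353
    cross y-line → (1,6), t=0.2795 (wall)
  → r_1 = 0.2795
beam 2: φ=-45°, α=150°
  d=(-0.8660,0.5000)  start (1,5)  tX=0.6928 tY=0.5400  stride 1/|dx|=1.1547 1/|dy|=2.0000
    cross y-line → (1,6), t=0.5400 (wall)
  → r_2 = 0.5400
beam 3: φ=45°, α=240°
  d=(-0.5000,-0.8660)  start (1,5)  tX=1.2000 tY=0.8429  stride 1/|dx|=2.0000 1/|dy|=1.1547
    cross y-line → (1,4), t=0.8429
    cross x-line → (0,4), t=1.2000 (wall)
  → r_3 = 1.2000
beam 4: φ=90°, α=285°
  d=(0.2588,-0.9659)  start (1,5)  tX=1.5455 tY=0.7558  stride 1/|dx|=3.8637 1/|dy|=1.0353
    cross y-line → (1,4), t=0.7558
    cross x-line → (2,4), t=1.5455
    cross y-line → (2,3), t=1.7910
    cross y-line → (2,2), t=2.8263
    cross y-line → (2,1), t=3.8616
    cross y-line → (2,0), t=4.8969 (wall)
  → r_4 = 4.8969

ranges = [0.2795, 0.5400, 1.2000, 4.8969]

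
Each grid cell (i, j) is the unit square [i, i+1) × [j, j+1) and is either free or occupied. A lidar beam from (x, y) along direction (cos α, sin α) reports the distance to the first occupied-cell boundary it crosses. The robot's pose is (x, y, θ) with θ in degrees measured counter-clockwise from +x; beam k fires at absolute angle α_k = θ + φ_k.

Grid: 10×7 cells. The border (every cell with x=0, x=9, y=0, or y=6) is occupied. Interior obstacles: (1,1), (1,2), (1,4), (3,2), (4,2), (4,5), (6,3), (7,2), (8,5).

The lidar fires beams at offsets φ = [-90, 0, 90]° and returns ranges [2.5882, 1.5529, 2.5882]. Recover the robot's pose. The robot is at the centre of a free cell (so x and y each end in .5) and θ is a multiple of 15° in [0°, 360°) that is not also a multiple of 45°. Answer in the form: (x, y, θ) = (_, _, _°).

The pose lattice has 31·16 = 496 candidates. Test each by forward raycasting.
  (8.5, 4.5, 15°): beam 1 = 1.9319 ≠ 2.5882 ✗
  (8.5, 4.5, 165°): beam 1 = 0.5176 ≠ 2.5882 ✗
  (1.5, 5.5, 330°): beam 1 = 0.5774 ≠ 2.5882 ✗
  (2.5, 5.5, 285°): beam 1 = 1.5529 ≠ 2.5882 ✗
  …
  (2.5, 3.5, 195°): r_1=2.5882, r_2=1.5529, r_3=2.5882 — all match ✓
Unique over the lattice → pose = (2.5, 3.5, 195°).

(x, y, θ) = (2.5, 3.5, 195°)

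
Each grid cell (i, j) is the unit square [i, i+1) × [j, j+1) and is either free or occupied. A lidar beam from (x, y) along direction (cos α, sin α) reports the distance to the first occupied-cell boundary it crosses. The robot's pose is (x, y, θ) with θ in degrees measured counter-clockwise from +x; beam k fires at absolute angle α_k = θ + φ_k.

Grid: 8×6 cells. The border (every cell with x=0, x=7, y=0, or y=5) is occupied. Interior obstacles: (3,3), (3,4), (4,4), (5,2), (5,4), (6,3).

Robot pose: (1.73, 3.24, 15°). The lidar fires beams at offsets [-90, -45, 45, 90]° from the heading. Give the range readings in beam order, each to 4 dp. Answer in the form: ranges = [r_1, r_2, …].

ranges = [2.3190, 4.4800, 2.0323, 1.8221]

beam 1: φ=-90°, α=285°
  d=(0.2588,-0.9659)  start (1,3)  tX=1.0432 tY=0.2485  stride 1/|dx|=3.8637 1/|dy|=1.0353
    cross y-line → (1,2), t=0.2485
    cross x-line → (2,2), t=1.0432
    cross y-line → (2,1), t=1.2837
    cross y-line → (2,0), t=2.3190 (wall)
  → r_1 = 2.3190
beam 2: φ=-45°, α=330°
  d=(0.8660,-0.5000)  start (1,3)  tX=0.3118 tY=0.4800  stride 1/|dx|=1.1547 1/|dy|=2.0000
    cross x-line → (2,3), t=0.3118
    cross y-line → (2,2), t=0.4800
    cross x-line → (3,2), t=1.4665
    cross y-line → (3,1), t=2.4800
    cross x-line → (4,1), t=2.6212
    cross x-line → (5,1), t=3.7759
    cross y-line → (5,0), t=4.4800 (wall)
  → r_2 = 4.4800
beam 3: φ=45°, α=60°
  d=(0.5000,0.8660)  start (1,3)  tX=0.5400 tY=0.8776  stride 1/|dx|=2.0000 1/|dy|=1.1547
    cross x-line → (2,3), t=0.5400
    cross y-line → (2,4), t=0.8776
    cross y-line → (2,5), t=2.0323 (wall)
  → r_3 = 2.0323
beam 4: φ=90°, α=105°
  d=(-0.2588,0.9659)  start (1,3)  tX=2.8205 tY=0.7868  stride 1/|dx|=3.8637 1/|dy|=1.0353
    cross y-line → (1,4), t=0.7868
    cross y-line → (1,5), t=1.8221 (wall)
  → r_4 = 1.8221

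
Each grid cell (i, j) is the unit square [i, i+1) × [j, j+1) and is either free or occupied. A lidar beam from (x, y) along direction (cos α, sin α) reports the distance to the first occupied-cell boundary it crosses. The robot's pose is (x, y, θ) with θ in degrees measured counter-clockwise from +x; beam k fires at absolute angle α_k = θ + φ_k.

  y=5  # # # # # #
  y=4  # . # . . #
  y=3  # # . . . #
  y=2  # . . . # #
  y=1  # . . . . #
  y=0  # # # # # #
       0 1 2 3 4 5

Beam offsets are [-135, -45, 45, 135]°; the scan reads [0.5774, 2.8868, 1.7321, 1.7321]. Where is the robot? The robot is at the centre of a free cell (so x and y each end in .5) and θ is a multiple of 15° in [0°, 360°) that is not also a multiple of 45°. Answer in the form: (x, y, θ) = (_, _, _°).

(x, y, θ) = (3.5, 2.5, 105°)

Candidates: 13 free-cell centres × 16 headings = 208 poses. Raycast each; keep the one whose scan matches to 4 dp.
  (2.5, 3.5, 195°): beam 2 = 0.5774 ≠ 2.8868 ✗
  (3.5, 4.5, 30°): beam 1 = 3.6235 ≠ 0.5774 ✗
  (1.5, 1.5, 210°): beam 1 = 1.5529 ≠ 0.5774 ✗
  …
  (3.5, 2.5, 105°): r_1=0.5774, r_2=2.8868, r_3=1.7321, r_4=1.7321 — all match ✓
No second candidate reproduces the full scan.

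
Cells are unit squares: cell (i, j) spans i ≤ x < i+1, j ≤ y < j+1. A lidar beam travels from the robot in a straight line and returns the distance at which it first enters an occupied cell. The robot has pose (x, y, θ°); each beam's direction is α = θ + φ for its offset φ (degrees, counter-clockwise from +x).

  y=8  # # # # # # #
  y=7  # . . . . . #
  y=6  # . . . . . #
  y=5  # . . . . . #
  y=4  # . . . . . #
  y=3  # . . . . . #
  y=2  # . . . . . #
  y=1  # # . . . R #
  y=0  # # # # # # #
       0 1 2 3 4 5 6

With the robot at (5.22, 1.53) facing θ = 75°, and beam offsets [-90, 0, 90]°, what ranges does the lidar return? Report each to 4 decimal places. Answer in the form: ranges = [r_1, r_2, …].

beam 1: φ=-90°, α=345°
  cosα=0.9659 sinα=-0.2588 | (5,1) | tMaxX 0.8075 tMaxY 2.0478 | tΔX 1.0353 tΔY 3.8637
    t=0.8075 [x] (6,1) — stop
  → r_1 = 0.8075
beam 2: φ=0°, α=75°
  cosα=0.2588 sinα=0.9659 | (5,1) | tMaxX 3.0137 tMaxY 0.4866 | tΔX 3.8637 tΔY 1.0353
    t=0.4866 [y] (5,2)
    t=1.5219 [y] (5,3)
    t=2.5571 [y] (5,4)
    t=3.0137 [x] (6,4) — stop
  → r_2 = 3.0137
beam 3: φ=90°, α=165°
  cosα=-0.9659 sinα=0.2588 | (5,1) | tMaxX 0.2278 tMaxY 1.8159 | tΔX 1.0353 tΔY 3.8637
    t=0.2278 [x] (4,1)
    t=1.2630 [x] (3,1)
    t=1.8159 [y] (3,2)
    t=2.2983 [x] (2,2)
    t=3.3336 [x] (1,2)
    t=4.3689 [x] (0,2) — stop
  → r_3 = 4.3689

ranges = [0.8075, 3.0137, 4.3689]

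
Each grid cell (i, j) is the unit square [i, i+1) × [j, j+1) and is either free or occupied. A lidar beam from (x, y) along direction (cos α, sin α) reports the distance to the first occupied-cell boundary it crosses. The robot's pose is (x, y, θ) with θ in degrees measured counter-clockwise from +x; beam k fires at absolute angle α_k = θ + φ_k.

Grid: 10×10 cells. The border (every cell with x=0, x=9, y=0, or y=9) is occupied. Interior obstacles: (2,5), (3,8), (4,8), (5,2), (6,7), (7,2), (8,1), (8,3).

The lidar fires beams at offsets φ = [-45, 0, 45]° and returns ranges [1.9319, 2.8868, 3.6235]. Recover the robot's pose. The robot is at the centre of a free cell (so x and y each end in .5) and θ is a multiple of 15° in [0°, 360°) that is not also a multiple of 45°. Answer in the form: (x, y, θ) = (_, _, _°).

The pose lattice has 56·16 = 896 candidates. Test each by forward raycasting.
  (6.5, 6.5, 285°): beam 1 = 6.3509 ≠ 1.9319 ✗
  (7.5, 1.5, 15°): beam 1 = 0.5774 ≠ 1.9319 ✗
  (4.5, 6.5, 255°): beam 1 = 1.7321 ≠ 1.9319 ✗
  …
  (1.5, 3.5, 300°): r_1=1.9319, r_2=2.8868, r_3=3.6235 — all match ✓
Unique over the lattice → pose = (1.5, 3.5, 300°).

(x, y, θ) = (1.5, 3.5, 300°)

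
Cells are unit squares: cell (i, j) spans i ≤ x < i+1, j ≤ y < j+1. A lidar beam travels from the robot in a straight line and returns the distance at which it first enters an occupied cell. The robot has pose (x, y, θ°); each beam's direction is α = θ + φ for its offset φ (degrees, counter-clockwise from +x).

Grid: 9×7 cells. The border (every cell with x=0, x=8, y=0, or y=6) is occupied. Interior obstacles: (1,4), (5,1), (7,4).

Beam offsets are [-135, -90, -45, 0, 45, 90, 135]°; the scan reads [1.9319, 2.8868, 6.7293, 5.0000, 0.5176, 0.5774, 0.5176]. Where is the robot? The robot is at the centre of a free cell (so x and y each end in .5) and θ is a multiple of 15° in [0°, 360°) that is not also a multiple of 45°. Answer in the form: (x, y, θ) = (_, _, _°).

(x, y, θ) = (1.5, 3.5, 30°)

Candidates: 32 free-cell centres × 16 headings = 512 poses. Raycast each; keep the one whose scan matches to 4 dp.
  (3.5, 3.5, 195°): beam 1 = 2.8868 ≠ 1.9319 ✗
  (7.5, 1.5, 120°): beam 1 = 0.5176 ≠ 1.9319 ✗
  (4.5, 4.5, 195°): beam 1 = 1.7321 ≠ 1.9319 ✗
  …
  (1.5, 3.5, 30°): r_1=1.9319, r_2=2.8868, r_3=6.7293, r_4=5.0000, r_5=0.5176, r_6=0.5774, r_7=0.5176 — all match ✓
No second candidate reproduces the full scan.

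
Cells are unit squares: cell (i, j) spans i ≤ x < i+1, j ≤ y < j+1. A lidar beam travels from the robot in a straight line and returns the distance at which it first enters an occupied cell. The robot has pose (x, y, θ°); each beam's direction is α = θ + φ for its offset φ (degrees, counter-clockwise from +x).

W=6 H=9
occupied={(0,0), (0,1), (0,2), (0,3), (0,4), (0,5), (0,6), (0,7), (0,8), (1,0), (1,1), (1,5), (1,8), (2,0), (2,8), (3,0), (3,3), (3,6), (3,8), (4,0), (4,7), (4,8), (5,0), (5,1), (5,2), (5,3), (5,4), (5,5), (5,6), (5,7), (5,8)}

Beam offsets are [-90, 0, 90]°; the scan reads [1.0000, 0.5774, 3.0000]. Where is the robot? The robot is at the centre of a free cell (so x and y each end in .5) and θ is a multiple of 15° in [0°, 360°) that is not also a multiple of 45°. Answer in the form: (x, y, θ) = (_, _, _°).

The pose lattice has 23·16 = 368 candidates. Test each by forward raycasting.
  (2.5, 3.5, 120°): beam 1 = 0.5774 ≠ 1.0000 ✗
  (3.5, 4.5, 300°): beam 1 = 2.8868 ≠ 1.0000 ✗
  (4.5, 5.5, 345°): beam 1 = 1.9319 ≠ 1.0000 ✗
  (2.5, 7.5, 285°): beam 1 = 1.5529 ≠ 1.0000 ✗
  …
  (2.5, 5.5, 150°): r_1=1.0000, r_2=0.5774, r_3=3.0000 — all match ✓
Unique over the lattice → pose = (2.5, 5.5, 150°).

(x, y, θ) = (2.5, 5.5, 150°)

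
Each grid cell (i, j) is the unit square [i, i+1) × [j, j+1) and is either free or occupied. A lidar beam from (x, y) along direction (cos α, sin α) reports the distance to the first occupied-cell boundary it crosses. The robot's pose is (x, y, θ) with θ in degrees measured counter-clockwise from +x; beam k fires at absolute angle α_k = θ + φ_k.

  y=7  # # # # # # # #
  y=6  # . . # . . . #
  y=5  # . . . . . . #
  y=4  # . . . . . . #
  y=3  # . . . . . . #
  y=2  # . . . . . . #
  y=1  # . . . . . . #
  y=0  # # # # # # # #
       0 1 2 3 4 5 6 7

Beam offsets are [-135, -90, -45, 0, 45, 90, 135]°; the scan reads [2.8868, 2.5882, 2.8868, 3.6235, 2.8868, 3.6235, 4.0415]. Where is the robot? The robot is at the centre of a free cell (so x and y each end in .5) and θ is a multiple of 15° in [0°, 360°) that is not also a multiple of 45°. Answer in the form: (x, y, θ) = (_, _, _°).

(x, y, θ) = (4.5, 3.5, 75°)

Candidates: 35 free-cell centres × 16 headings = 560 poses. Raycast each; keep the one whose scan matches to 4 dp.
  (3.5, 2.5, 30°): beam 1 = 1.5529 ≠ 2.8868 ✗
  (3.5, 2.5, 165°): beam 1 = 4.0415 ≠ 2.8868 ✗
  (5.5, 6.5, 345°): beam 1 = 5.1962 ≠ 2.8868 ✗
  (2.5, 5.5, 120°): beam 1 = 4.6587 ≠ 2.8868 ✗
  (1.5, 5.5, 60°): beam 1 = 4.6587 ≠ 2.8868 ✗
  …
  (4.5, 3.5, 75°): r_1=2.8868, r_2=2.5882, r_3=2.8868, r_4=3.6235, r_5=2.8868, r_6=3.6235, r_7=4.0415 — all match ✓
Unique over the lattice → pose = (4.5, 3.5, 75°).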